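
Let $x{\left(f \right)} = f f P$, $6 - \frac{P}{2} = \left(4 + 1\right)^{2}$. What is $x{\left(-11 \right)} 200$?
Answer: $-919600$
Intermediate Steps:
$P = -38$ ($P = 12 - 2 \left(4 + 1\right)^{2} = 12 - 2 \cdot 5^{2} = 12 - 50 = -38$)
$x{\left(f \right)} = - 38 f^{2}$ ($x{\left(f \right)} = f f \left(-38\right) = f^{2} \left(-38\right) = - 38 f^{2}$)
$x{\left(-11 \right)} 200 = - 38 \left(-11\right)^{2} \cdot 200 = \left(-38\right) 121 \cdot 200 = \left(-4598\right) 200 = -919600$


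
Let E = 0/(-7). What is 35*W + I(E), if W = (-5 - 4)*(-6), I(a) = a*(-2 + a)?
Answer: 1890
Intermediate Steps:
E = 0 (E = 0*(-⅐) = 0)
W = 54 (W = -9*(-6) = 54)
35*W + I(E) = 35*54 + 0*(-2 + 0) = 1890 + 0*(-2) = 1890 + 0 = 1890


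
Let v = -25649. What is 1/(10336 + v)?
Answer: -1/15313 ≈ -6.5304e-5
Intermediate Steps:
1/(10336 + v) = 1/(10336 - 25649) = 1/(-15313) = -1/15313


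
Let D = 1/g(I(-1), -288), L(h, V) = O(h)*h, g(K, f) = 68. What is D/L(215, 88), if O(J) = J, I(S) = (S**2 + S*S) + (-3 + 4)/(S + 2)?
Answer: 1/3143300 ≈ 3.1814e-7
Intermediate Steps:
I(S) = 1/(2 + S) + 2*S**2 (I(S) = (S**2 + S**2) + 1/(2 + S) = 2*S**2 + 1/(2 + S) = 1/(2 + S) + 2*S**2)
L(h, V) = h**2 (L(h, V) = h*h = h**2)
D = 1/68 ≈ 0.014706
D/L(215, 88) = 1/(68*(215**2)) = (1/68)/46225 = (1/68)*(1/46225) = 1/3143300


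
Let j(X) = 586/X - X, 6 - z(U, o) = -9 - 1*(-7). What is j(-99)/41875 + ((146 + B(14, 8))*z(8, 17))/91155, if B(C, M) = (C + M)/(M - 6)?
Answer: 80625311/5038592625 ≈ 0.016002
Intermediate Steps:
z(U, o) = 8 (z(U, o) = 6 - (-9 - 1*(-7)) = 6 - (-9 + 7) = 6 - 1*(-2) = 6 + 2 = 8)
B(C, M) = (C + M)/(-6 + M)
j(X) = -X + 586/X
j(-99)/41875 + ((146 + B(14, 8))*z(8, 17))/91155 = (-1*(-99) + 586/(-99))/41875 + ((146 + (14 + 8)/(-6 + 8))*8)/91155 = (99 + 586*(-1/99))*(1/41875) + ((146 + 22/2)*8)*(1/91155) = (99 - 586/99)*(1/41875) + ((146 + (1/2)*22)*8)*(1/91155) = (9215/99)*(1/41875) + ((146 + 11)*8)*(1/91155) = 1843/829125 + (157*8)*(1/91155) = 1843/829125 + 1256*(1/91155) = 1843/829125 + 1256/91155 = 80625311/5038592625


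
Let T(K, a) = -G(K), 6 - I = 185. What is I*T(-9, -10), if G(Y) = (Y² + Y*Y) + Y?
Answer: 27387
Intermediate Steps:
I = -179 (I = 6 - 1*185 = 6 - 185 = -179)
G(Y) = Y + 2*Y² (G(Y) = (Y² + Y²) + Y = 2*Y² + Y = Y + 2*Y²)
T(K, a) = -K*(1 + 2*K)
I*T(-9, -10) = -(-179)*(-9)*(1 + 2*(-9)) = -(-179)*(-9)*(1 - 18) = -(-179)*(-9)*(-17) = -179*(-153) = 27387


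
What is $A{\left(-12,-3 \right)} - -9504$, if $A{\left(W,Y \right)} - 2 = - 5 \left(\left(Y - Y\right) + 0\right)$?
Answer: $9506$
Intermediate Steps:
$A{\left(W,Y \right)} = 2$ ($A{\left(W,Y \right)} = 2 - 5 \left(\left(Y - Y\right) + 0\right) = 2 - 5 \left(0 + 0\right) = 2 - 0 = 2 + 0 = 2$)
$A{\left(-12,-3 \right)} - -9504 = 2 - -9504 = 2 + 9504 = 9506$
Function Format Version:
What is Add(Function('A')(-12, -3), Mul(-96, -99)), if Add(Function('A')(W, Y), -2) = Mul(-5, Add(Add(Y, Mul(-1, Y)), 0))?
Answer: 9506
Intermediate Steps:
Function('A')(W, Y) = 2 (Function('A')(W, Y) = Add(2, Mul(-5, Add(Add(Y, Mul(-1, Y)), 0))) = Add(2, Mul(-5, Add(0, 0))) = Add(2, Mul(-5, 0)) = Add(2, 0) = 2)
Add(Function('A')(-12, -3), Mul(-96, -99)) = Add(2, Mul(-96, -99)) = Add(2, 9504) = 9506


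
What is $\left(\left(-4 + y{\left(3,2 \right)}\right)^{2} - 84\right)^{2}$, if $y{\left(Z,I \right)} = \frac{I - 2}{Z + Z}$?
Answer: $4624$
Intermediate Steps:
$y{\left(Z,I \right)} = \frac{-2 + I}{2 Z}$
$\left(\left(-4 + y{\left(3,2 \right)}\right)^{2} - 84\right)^{2} = \left(\left(-4 + \frac{-2 + 2}{2 \cdot 3}\right)^{2} - 84\right)^{2} = \left(\left(-4 + \frac{1}{2} \cdot \frac{1}{3} \cdot 0\right)^{2} - 84\right)^{2} = \left(\left(-4 + 0\right)^{2} - 84\right)^{2} = \left(\left(-4\right)^{2} - 84\right)^{2} = \left(16 - 84\right)^{2} = \left(-68\right)^{2} = 4624$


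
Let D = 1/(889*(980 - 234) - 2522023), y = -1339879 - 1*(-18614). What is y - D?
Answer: -2456005698684/1858829 ≈ -1.3213e+6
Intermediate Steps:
y = -1321265 (y = -1339879 + 18614 = -1321265)
D = -1/1858829 (D = 1/(889*746 - 2522023) = 1/(663194 - 2522023) = 1/(-1858829) = -1/1858829 ≈ -5.3797e-7)
y - D = -1321265 - 1*(-1/1858829) = -1321265 + 1/1858829 = -2456005698684/1858829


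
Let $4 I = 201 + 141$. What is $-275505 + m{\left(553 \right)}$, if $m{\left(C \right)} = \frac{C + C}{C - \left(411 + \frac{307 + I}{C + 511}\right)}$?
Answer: $- \frac{83032373887}{301391} \approx -2.755 \cdot 10^{5}$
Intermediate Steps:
$I = \frac{171}{2}$ ($I = \frac{201 + 141}{4} = \frac{1}{4} \cdot 342 = \frac{171}{2} \approx 85.5$)
$m{\left(C \right)} = \frac{2 C}{-411 + C - \frac{785}{2 \left(511 + C\right)}}$ ($m{\left(C \right)} = \frac{C + C}{C - \left(411 + \frac{307 + \frac{171}{2}}{C + 511}\right)} = \frac{2 C}{C - \left(411 + \frac{785}{2 \left(511 + C\right)}\right)} = \frac{2 C}{-411 + C - \frac{785}{2 \left(511 + C\right)}}$)
$-275505 + m{\left(553 \right)} = -275505 + 4 \cdot 553 \frac{1}{-420827 + 2 \cdot 553^{2} + 200 \cdot 553} \left(511 + 553\right) = -275505 + 4 \cdot 553 \frac{1}{-420827 + 2 \cdot 305809 + 110600} \cdot 1064 = -275505 + 4 \cdot 553 \frac{1}{-420827 + 611618 + 110600} \cdot 1064 = -275505 + 4 \cdot 553 \cdot \frac{1}{301391} \cdot 1064 = -275505 + \frac{2353568}{301391} = - \frac{83032373887}{301391}$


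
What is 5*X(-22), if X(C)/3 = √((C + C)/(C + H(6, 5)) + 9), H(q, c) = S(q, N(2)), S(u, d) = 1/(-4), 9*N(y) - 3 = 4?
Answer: 15*√86953/89 ≈ 49.699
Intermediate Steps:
N(y) = 7/9 (N(y) = ⅓ + (⅑)*4 = ⅓ + 4/9 = 7/9)
S(u, d) = -¼
H(q, c) = -¼
X(C) = 3*√(9 + 2*C/(-¼ + C)) (X(C) = 3*√((C + C)/(C - ¼) + 9) = 3*√((2*C)/(-¼ + C) + 9) = 3*√(2*C/(-¼ + C) + 9) = 3*√(9 + 2*C/(-¼ + C)))
5*X(-22) = 5*(3*√((-9 + 44*(-22))/(-1 + 4*(-22)))) = 5*(3*√((-9 - 968)/(-1 - 88))) = 5*(3*√(-977/(-89))) = 5*(3*√(-1/89*(-977))) = 5*(3*√(977/89)) = 5*(3*(√86953/89)) = 5*(3*√86953/89) = 15*√86953/89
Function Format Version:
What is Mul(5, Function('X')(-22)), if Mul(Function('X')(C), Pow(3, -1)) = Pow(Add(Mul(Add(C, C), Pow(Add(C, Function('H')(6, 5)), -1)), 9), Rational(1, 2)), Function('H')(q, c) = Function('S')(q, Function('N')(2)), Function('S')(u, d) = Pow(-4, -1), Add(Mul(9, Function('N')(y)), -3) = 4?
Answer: Mul(Rational(15, 89), Pow(86953, Rational(1, 2))) ≈ 49.699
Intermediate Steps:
Function('N')(y) = Rational(7, 9) (Function('N')(y) = Add(Rational(1, 3), Mul(Rational(1, 9), 4)) = Add(Rational(1, 3), Rational(4, 9)) = Rational(7, 9))
Function('S')(u, d) = Rational(-1, 4)
Function('H')(q, c) = Rational(-1, 4)
Function('X')(C) = Mul(3, Pow(Add(9, Mul(2, C, Pow(Add(Rational(-1, 4), C), -1))), Rational(1, 2))) (Function('X')(C) = Mul(3, Pow(Add(Mul(Add(C, C), Pow(Add(C, Rational(-1, 4)), -1)), 9), Rational(1, 2))) = Mul(3, Pow(Add(Mul(Mul(2, C), Pow(Add(Rational(-1, 4), C), -1)), 9), Rational(1, 2))) = Mul(3, Pow(Add(Mul(2, C, Pow(Add(Rational(-1, 4), C), -1)), 9), Rational(1, 2))) = Mul(3, Pow(Add(9, Mul(2, C, Pow(Add(Rational(-1, 4), C), -1))), Rational(1, 2))))
Mul(5, Function('X')(-22)) = Mul(5, Mul(3, Pow(Mul(Pow(Add(-1, Mul(4, -22)), -1), Add(-9, Mul(44, -22))), Rational(1, 2)))) = Mul(5, Mul(3, Pow(Mul(Pow(Add(-1, -88), -1), Add(-9, -968)), Rational(1, 2)))) = Mul(5, Mul(3, Pow(Mul(Pow(-89, -1), -977), Rational(1, 2)))) = Mul(5, Mul(3, Pow(Mul(Rational(-1, 89), -977), Rational(1, 2)))) = Mul(5, Mul(3, Pow(Rational(977, 89), Rational(1, 2)))) = Mul(5, Mul(3, Mul(Rational(1, 89), Pow(86953, Rational(1, 2))))) = Mul(5, Mul(Rational(3, 89), Pow(86953, Rational(1, 2)))) = Mul(Rational(15, 89), Pow(86953, Rational(1, 2)))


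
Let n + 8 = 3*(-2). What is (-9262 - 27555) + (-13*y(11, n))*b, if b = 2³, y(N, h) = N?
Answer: -37961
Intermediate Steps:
n = -14 (n = -8 + 3*(-2) = -8 - 6 = -14)
b = 8
(-9262 - 27555) + (-13*y(11, n))*b = (-9262 - 27555) - 13*11*8 = -36817 - 143*8 = -36817 - 1144 = -37961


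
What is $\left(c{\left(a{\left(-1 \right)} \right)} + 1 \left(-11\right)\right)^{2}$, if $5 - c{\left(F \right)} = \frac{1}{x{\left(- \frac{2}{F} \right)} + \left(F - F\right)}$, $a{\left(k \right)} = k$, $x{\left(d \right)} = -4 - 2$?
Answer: $\frac{1225}{36} \approx 34.028$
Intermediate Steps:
$x{\left(d \right)} = -6$
$c{\left(F \right)} = \frac{31}{6}$ ($c{\left(F \right)} = 5 - \frac{1}{-6 + \left(F - F\right)} = 5 - \frac{1}{-6 + 0} = 5 - \frac{1}{-6} = 5 - - \frac{1}{6} = 5 + \frac{1}{6} = \frac{31}{6}$)
$\left(c{\left(a{\left(-1 \right)} \right)} + 1 \left(-11\right)\right)^{2} = \left(\frac{31}{6} + 1 \left(-11\right)\right)^{2} = \left(\frac{31}{6} - 11\right)^{2} = \left(- \frac{35}{6}\right)^{2} = \frac{1225}{36}$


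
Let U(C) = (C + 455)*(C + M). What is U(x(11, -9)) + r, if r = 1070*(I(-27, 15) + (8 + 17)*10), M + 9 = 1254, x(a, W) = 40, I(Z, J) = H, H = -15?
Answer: 887525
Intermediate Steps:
I(Z, J) = -15
M = 1245 (M = -9 + 1254 = 1245)
r = 251450 (r = 1070*(-15 + (8 + 17)*10) = 1070*(-15 + 25*10) = 1070*(-15 + 250) = 1070*235 = 251450)
U(C) = (455 + C)*(1245 + C) (U(C) = (C + 455)*(C + 1245) = (455 + C)*(1245 + C))
U(x(11, -9)) + r = (566475 + 40² + 1700*40) + 251450 = (566475 + 1600 + 68000) + 251450 = 636075 + 251450 = 887525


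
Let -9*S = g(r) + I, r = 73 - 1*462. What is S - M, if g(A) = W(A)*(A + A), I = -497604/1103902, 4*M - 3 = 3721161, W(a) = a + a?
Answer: -4955362289951/4967559 ≈ -9.9755e+5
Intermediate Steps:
r = -389 (r = 73 - 462 = -389)
W(a) = 2*a
M = 930291 (M = ¾ + (¼)*3721161 = ¾ + 3721161/4 = 930291)
I = -248802/551951 (I = -497604*1/1103902 = -248802/551951 ≈ -0.45077)
g(A) = 4*A² (g(A) = (2*A)*(A + A) = (2*A)*(2*A) = 4*A²)
S = -334086860282/4967559 (S = -(4*(-389)² - 248802/551951)/9 = -(4*151321 - 248802/551951)/9 = -(605284 - 248802/551951)/9 = -⅑*334086860282/551951 = -334086860282/4967559 ≈ -67254.)
S - M = -334086860282/4967559 - 1*930291 = -334086860282/4967559 - 930291 = -4955362289951/4967559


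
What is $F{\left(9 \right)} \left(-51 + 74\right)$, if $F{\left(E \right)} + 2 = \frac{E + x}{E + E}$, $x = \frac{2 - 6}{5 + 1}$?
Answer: $- \frac{1909}{54} \approx -35.352$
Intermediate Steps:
$x = - \frac{2}{3}$ ($x = - \frac{4}{6} = \left(-4\right) \frac{1}{6} = - \frac{2}{3} \approx -0.66667$)
$F{\left(E \right)} = -2 + \frac{- \frac{2}{3} + E}{2 E}$ ($F{\left(E \right)} = -2 + \frac{E - \frac{2}{3}}{E + E} = -2 + \frac{- \frac{2}{3} + E}{2 E}$)
$F{\left(9 \right)} \left(-51 + 74\right) = \frac{-2 - 81}{6 \cdot 9} \left(-51 + 74\right) = \frac{1}{6} \cdot \frac{1}{9} \left(-2 - 81\right) 23 = \frac{1}{6} \cdot \frac{1}{9} \left(-83\right) 23 = \left(- \frac{83}{54}\right) 23 = - \frac{1909}{54}$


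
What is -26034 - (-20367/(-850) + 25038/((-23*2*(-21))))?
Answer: -3569579037/136850 ≈ -26084.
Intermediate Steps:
-26034 - (-20367/(-850) + 25038/((-23*2*(-21)))) = -26034 - (-20367*(-1/850) + 25038/((-46*(-21)))) = -26034 - (20367/850 + 25038/966) = -26034 - (20367/850 + 25038*(1/966)) = -26034 - (20367/850 + 4173/161) = -26034 - 1*6826137/136850 = -26034 - 6826137/136850 = -3569579037/136850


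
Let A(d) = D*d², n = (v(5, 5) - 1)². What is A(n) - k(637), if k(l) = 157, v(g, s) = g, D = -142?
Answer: -36509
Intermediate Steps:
n = 16 (n = (5 - 1)² = 4² = 16)
A(d) = -142*d²
A(n) - k(637) = -142*16² - 1*157 = -142*256 - 157 = -36352 - 157 = -36509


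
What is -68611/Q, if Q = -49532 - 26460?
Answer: 68611/75992 ≈ 0.90287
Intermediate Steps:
Q = -75992
-68611/Q = -68611/(-75992) = -68611*(-1/75992) = 68611/75992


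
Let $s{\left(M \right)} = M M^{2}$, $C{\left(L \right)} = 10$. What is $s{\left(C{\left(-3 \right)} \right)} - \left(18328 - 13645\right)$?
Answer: $-3683$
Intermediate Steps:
$s{\left(M \right)} = M^{3}$
$s{\left(C{\left(-3 \right)} \right)} - \left(18328 - 13645\right) = 10^{3} - \left(18328 - 13645\right) = 1000 - \left(18328 - 13645\right) = 1000 - 4683 = -3683$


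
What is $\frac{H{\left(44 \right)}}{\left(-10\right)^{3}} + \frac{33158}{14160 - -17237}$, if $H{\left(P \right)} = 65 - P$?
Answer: $\frac{32498663}{31397000} \approx 1.0351$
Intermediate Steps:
$\frac{H{\left(44 \right)}}{\left(-10\right)^{3}} + \frac{33158}{14160 - -17237} = \frac{65 - 44}{\left(-10\right)^{3}} + \frac{33158}{14160 - -17237} = \frac{65 - 44}{-1000} + \frac{33158}{14160 + 17237} = 21 \left(- \frac{1}{1000}\right) + \frac{33158}{31397} = - \frac{21}{1000} + 33158 \cdot \frac{1}{31397} = - \frac{21}{1000} + \frac{33158}{31397} = \frac{32498663}{31397000}$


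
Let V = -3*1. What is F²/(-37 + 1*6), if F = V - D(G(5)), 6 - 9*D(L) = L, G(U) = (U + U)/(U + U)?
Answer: -1024/2511 ≈ -0.40781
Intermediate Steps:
V = -3
G(U) = 1 (G(U) = (2*U)/((2*U)) = (2*U)*(1/(2*U)) = 1)
D(L) = ⅔ - L/9
F = -32/9 (F = -3 - (⅔ - ⅑*1) = -3 - (⅔ - ⅑) = -3 - 1*5/9 = -3 - 5/9 = -32/9 ≈ -3.5556)
F²/(-37 + 1*6) = (-32/9)²/(-37 + 1*6) = (1024/81)/(-37 + 6) = (1024/81)/(-31) = -1/31*1024/81 = -1024/2511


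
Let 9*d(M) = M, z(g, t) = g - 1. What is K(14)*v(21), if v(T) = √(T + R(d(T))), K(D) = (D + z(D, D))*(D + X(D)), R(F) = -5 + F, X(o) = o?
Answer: 252*√165 ≈ 3237.0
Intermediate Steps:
z(g, t) = -1 + g
d(M) = M/9
K(D) = 2*D*(-1 + 2*D) (K(D) = (D + (-1 + D))*(D + D) = (-1 + 2*D)*(2*D) = 2*D*(-1 + 2*D))
v(T) = √(-5 + 10*T/9) (v(T) = √(T + (-5 + T/9)) = √(-5 + 10*T/9))
K(14)*v(21) = (2*14*(-1 + 2*14))*(√(-45 + 10*21)/3) = (2*14*(-1 + 28))*(√(-45 + 210)/3) = (2*14*27)*(√165/3) = 756*(√165/3) = 252*√165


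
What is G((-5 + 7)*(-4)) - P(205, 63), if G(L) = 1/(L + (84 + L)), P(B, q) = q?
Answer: -4283/68 ≈ -62.985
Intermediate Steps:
G(L) = 1/(84 + 2*L)
G((-5 + 7)*(-4)) - P(205, 63) = 1/(2*(42 + (-5 + 7)*(-4))) - 1*63 = 1/(2*(42 + 2*(-4))) - 63 = 1/(2*(42 - 8)) - 63 = (½)/34 - 63 = (½)*(1/34) - 63 = 1/68 - 63 = -4283/68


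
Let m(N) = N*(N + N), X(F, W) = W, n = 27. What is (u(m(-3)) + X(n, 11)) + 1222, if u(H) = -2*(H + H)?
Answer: 1161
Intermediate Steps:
m(N) = 2*N² (m(N) = N*(2*N) = 2*N²)
u(H) = -4*H
(u(m(-3)) + X(n, 11)) + 1222 = (-8*(-3)² + 11) + 1222 = (-8*9 + 11) + 1222 = (-4*18 + 11) + 1222 = (-72 + 11) + 1222 = -61 + 1222 = 1161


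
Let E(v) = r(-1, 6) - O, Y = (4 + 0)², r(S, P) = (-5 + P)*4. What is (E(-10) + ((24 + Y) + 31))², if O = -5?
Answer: 6400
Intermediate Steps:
r(S, P) = -20 + 4*P
Y = 16 (Y = 4² = 16)
E(v) = 9 (E(v) = (-20 + 4*6) - 1*(-5) = (-20 + 24) + 5 = 4 + 5 = 9)
(E(-10) + ((24 + Y) + 31))² = (9 + ((24 + 16) + 31))² = (9 + (40 + 31))² = (9 + 71)² = 80² = 6400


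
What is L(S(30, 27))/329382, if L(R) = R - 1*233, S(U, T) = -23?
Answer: -128/164691 ≈ -0.00077721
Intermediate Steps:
L(R) = -233 + R (L(R) = R - 233 = -233 + R)
L(S(30, 27))/329382 = (-233 - 23)/329382 = -256*1/329382 = -128/164691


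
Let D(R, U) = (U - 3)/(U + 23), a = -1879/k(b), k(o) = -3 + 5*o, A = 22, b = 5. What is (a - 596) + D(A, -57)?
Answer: -254187/374 ≈ -679.64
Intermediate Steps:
a = -1879/22 (a = -1879/(-3 + 5*5) = -1879/(-3 + 25) = -1879/22 ≈ -85.409)
D(R, U) = (-3 + U)/(23 + U)
(a - 596) + D(A, -57) = (-1879/22 - 596) + (-3 - 57)/(23 - 57) = -14991/22 - 60/(-34) = -14991/22 - 1/34*(-60) = -14991/22 + 30/17 = -254187/374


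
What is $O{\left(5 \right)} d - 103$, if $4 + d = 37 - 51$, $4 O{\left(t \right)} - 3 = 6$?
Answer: $- \frac{287}{2} \approx -143.5$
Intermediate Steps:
$O{\left(t \right)} = \frac{9}{4}$ ($O{\left(t \right)} = \frac{3}{4} + \frac{1}{4} \cdot 6 = \frac{3}{4} + \frac{3}{2} = \frac{9}{4}$)
$d = -18$ ($d = -4 + \left(37 - 51\right) = -4 - 14 = -18$)
$O{\left(5 \right)} d - 103 = \frac{9}{4} \left(-18\right) - 103 = - \frac{81}{2} - 103 = - \frac{287}{2}$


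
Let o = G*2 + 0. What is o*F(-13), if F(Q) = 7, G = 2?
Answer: 28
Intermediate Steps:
o = 4 (o = 2*2 + 0 = 4 + 0 = 4)
o*F(-13) = 4*7 = 28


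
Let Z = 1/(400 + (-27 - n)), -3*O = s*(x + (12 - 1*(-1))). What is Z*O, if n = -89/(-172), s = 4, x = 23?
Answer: -8256/64067 ≈ -0.12887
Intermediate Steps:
n = 89/172 (n = -89*(-1/172) = 89/172 ≈ 0.51744)
O = -48 (O = -4*(23 + (12 - 1*(-1)))/3 = -4*(23 + (12 + 1))/3 = -4*(23 + 13)/3 = -4*36/3 = -⅓*144 = -48)
Z = 172/64067 (Z = 1/(400 + (-27 - 1*89/172)) = 1/(400 + (-27 - 89/172)) = 1/(400 - 4733/172) = 1/(64067/172) = 172/64067 ≈ 0.0026847)
Z*O = (172/64067)*(-48) = -8256/64067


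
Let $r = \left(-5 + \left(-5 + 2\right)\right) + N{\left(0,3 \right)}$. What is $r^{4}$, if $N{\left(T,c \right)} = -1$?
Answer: $6561$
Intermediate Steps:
$r = -9$ ($r = \left(-5 + \left(-5 + 2\right)\right) - 1 = \left(-5 - 3\right) - 1 = -8 - 1 = -9$)
$r^{4} = \left(-9\right)^{4} = 6561$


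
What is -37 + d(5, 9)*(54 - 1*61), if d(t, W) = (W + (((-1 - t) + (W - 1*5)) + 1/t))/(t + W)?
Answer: -203/5 ≈ -40.600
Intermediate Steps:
d(t, W) = (-6 + 1/t - t + 2*W)/(W + t) (d(t, W) = (W + (((-1 - t) + (W - 5)) + 1/t))/(W + t) = (W + (((-1 - t) + (-5 + W)) + 1/t))/(W + t) = (W + ((-6 + W - t) + 1/t))/(W + t) = (W + (-6 + W + 1/t - t))/(W + t) = (-6 + 1/t - t + 2*W)/(W + t))
-37 + d(5, 9)*(54 - 1*61) = -37 + ((1 - 1*5² - 6*5 + 2*9*5)/(5*(9 + 5)))*(54 - 1*61) = -37 + ((⅕)*(1 - 1*25 - 30 + 90)/14)*(54 - 61) = -37 + ((⅕)*(1/14)*(1 - 25 - 30 + 90))*(-7) = -37 + ((⅕)*(1/14)*36)*(-7) = -37 + (18/35)*(-7) = -37 - 18/5 = -203/5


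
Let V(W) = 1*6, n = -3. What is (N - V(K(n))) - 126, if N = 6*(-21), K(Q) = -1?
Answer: -258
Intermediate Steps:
V(W) = 6
N = -126
(N - V(K(n))) - 126 = (-126 - 1*6) - 126 = (-126 - 6) - 126 = -132 - 126 = -258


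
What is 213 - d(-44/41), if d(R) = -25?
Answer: 238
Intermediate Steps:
213 - d(-44/41) = 213 - 1*(-25) = 213 + 25 = 238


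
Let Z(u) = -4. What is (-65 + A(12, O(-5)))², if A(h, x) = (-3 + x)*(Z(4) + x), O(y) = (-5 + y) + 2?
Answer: 4489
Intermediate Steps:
O(y) = -3 + y
A(h, x) = (-4 + x)*(-3 + x) (A(h, x) = (-3 + x)*(-4 + x) = (-4 + x)*(-3 + x))
(-65 + A(12, O(-5)))² = (-65 + (12 + (-3 - 5)² - 7*(-3 - 5)))² = (-65 + (12 + (-8)² - 7*(-8)))² = (-65 + (12 + 64 + 56))² = (-65 + 132)² = 67² = 4489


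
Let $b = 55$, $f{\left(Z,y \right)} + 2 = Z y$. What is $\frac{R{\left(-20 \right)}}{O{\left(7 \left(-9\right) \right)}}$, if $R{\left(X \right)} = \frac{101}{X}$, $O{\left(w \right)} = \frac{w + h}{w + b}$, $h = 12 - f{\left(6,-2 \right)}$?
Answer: $- \frac{202}{185} \approx -1.0919$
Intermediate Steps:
$f{\left(Z,y \right)} = -2 + Z y$
$h = 26$ ($h = 12 - \left(-2 + 6 \left(-2\right)\right) = 12 - \left(-2 - 12\right) = 12 - -14 = 12 + 14 = 26$)
$O{\left(w \right)} = \frac{26 + w}{55 + w}$ ($O{\left(w \right)} = \frac{w + 26}{w + 55} = \frac{26 + w}{55 + w}$)
$\frac{R{\left(-20 \right)}}{O{\left(7 \left(-9\right) \right)}} = \frac{101 \frac{1}{-20}}{\frac{1}{55 + 7 \left(-9\right)} \left(26 + 7 \left(-9\right)\right)} = \frac{101 \left(- \frac{1}{20}\right)}{\frac{1}{55 - 63} \left(26 - 63\right)} = - \frac{101}{20 \frac{1}{-8} \left(-37\right)} = - \frac{101}{20 \left(\left(- \frac{1}{8}\right) \left(-37\right)\right)} = - \frac{101}{20 \cdot \frac{37}{8}} = \left(- \frac{101}{20}\right) \frac{8}{37} = - \frac{202}{185}$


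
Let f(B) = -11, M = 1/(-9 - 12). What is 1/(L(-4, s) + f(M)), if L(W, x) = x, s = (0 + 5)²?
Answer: 1/14 ≈ 0.071429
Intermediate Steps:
s = 25 (s = 5² = 25)
M = -1/21 (M = 1/(-21) = -1/21 ≈ -0.047619)
1/(L(-4, s) + f(M)) = 1/(25 - 11) = 1/14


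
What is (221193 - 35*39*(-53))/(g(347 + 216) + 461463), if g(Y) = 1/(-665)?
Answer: 97601385/153436447 ≈ 0.63610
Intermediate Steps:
g(Y) = -1/665
(221193 - 35*39*(-53))/(g(347 + 216) + 461463) = (221193 - 35*39*(-53))/(-1/665 + 461463) = (221193 - 1365*(-53))/(306872894/665) = (221193 + 72345)*(665/306872894) = 293538*(665/306872894) = 97601385/153436447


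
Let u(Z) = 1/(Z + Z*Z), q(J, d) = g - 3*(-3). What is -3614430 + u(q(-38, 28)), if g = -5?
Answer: -72288599/20 ≈ -3.6144e+6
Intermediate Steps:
q(J, d) = 4 (q(J, d) = -5 - 3*(-3) = -5 + 9 = 4)
u(Z) = 1/(Z + Z²)
-3614430 + u(q(-38, 28)) = -3614430 + 1/(4*(1 + 4)) = -3614430 + (¼)/5 = -3614430 + (¼)*(⅕) = -3614430 + 1/20 = -72288599/20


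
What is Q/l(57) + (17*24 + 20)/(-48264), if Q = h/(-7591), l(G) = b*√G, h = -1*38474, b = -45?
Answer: -107/12066 - 38474*√57/19470915 ≈ -0.023786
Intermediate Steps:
h = -38474
l(G) = -45*√G
Q = 38474/7591 (Q = -38474/(-7591) = -38474*(-1/7591) = 38474/7591 ≈ 5.0684)
Q/l(57) + (17*24 + 20)/(-48264) = 38474/(7591*((-45*√57))) + (17*24 + 20)/(-48264) = 38474*(-√57/2565)/7591 + (408 + 20)*(-1/48264) = -38474*√57/19470915 + 428*(-1/48264) = -38474*√57/19470915 - 107/12066 = -107/12066 - 38474*√57/19470915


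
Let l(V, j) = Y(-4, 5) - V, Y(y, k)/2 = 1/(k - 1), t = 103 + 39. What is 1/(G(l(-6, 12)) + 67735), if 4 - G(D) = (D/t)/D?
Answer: 142/9618937 ≈ 1.4763e-5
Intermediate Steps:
t = 142
Y(y, k) = 2/(-1 + k) (Y(y, k) = 2/(k - 1) = 2/(-1 + k))
l(V, j) = 1/2 - V (l(V, j) = 2/(-1 + 5) - V = 2/4 - V = 2*(1/4) - V = 1/2 - V)
G(D) = 567/142 (G(D) = 4 - D/142/D = 4 - 1*1/142 = 4 - 1/142 = 567/142)
1/(G(l(-6, 12)) + 67735) = 1/(567/142 + 67735) = 1/(9618937/142) = 142/9618937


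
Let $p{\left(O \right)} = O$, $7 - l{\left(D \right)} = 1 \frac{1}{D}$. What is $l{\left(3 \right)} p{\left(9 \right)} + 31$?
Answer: $91$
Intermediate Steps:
$l{\left(D \right)} = 7 - \frac{1}{D}$ ($l{\left(D \right)} = 7 - 1 \frac{1}{D} = 7 - \frac{1}{D}$)
$l{\left(3 \right)} p{\left(9 \right)} + 31 = \left(7 - \frac{1}{3}\right) 9 + 31 = \frac{20}{3} \cdot 9 + 31 = 60 + 31 = 91$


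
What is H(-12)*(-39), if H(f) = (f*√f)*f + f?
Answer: 468 - 11232*I*√3 ≈ 468.0 - 19454.0*I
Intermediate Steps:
H(f) = f + f^(5/2) (H(f) = f^(3/2)*f + f = f^(5/2) + f = f + f^(5/2))
H(-12)*(-39) = (-12 + (-12)^(5/2))*(-39) = (-12 + 288*I*√3)*(-39) = 468 - 11232*I*√3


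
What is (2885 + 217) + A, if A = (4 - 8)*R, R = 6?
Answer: 3078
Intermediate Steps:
A = -24 (A = (4 - 8)*6 = -4*6 = -24)
(2885 + 217) + A = (2885 + 217) - 24 = 3102 - 24 = 3078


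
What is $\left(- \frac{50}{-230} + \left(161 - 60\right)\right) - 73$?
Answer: $\frac{649}{23} \approx 28.217$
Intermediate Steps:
$\left(- \frac{50}{-230} + \left(161 - 60\right)\right) - 73 = \left(\left(-50\right) \left(- \frac{1}{230}\right) + 101\right) - 73 = \left(\frac{5}{23} + 101\right) - 73 = \frac{2328}{23} - 73 = \frac{649}{23}$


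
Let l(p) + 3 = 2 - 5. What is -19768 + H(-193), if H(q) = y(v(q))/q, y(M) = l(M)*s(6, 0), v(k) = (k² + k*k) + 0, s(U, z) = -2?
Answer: -3815236/193 ≈ -19768.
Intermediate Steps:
l(p) = -6 (l(p) = -3 + (2 - 5) = -3 - 3 = -6)
v(k) = 2*k² (v(k) = (k² + k²) + 0 = 2*k² + 0 = 2*k²)
y(M) = 12 (y(M) = -6*(-2) = 12)
H(q) = 12/q
-19768 + H(-193) = -19768 + 12/(-193) = -19768 + 12*(-1/193) = -19768 - 12/193 = -3815236/193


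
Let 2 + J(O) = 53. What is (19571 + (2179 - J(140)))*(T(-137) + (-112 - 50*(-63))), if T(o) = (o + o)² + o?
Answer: 1692022923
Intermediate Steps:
J(O) = 51 (J(O) = -2 + 53 = 51)
T(o) = o + 4*o² (T(o) = (2*o)² + o = 4*o² + o = o + 4*o²)
(19571 + (2179 - J(140)))*(T(-137) + (-112 - 50*(-63))) = (19571 + (2179 - 1*51))*(-137*(1 + 4*(-137)) + (-112 - 50*(-63))) = (19571 + (2179 - 51))*(-137*(1 - 548) + (-112 + 3150)) = (19571 + 2128)*(-137*(-547) + 3038) = 21699*(74939 + 3038) = 21699*77977 = 1692022923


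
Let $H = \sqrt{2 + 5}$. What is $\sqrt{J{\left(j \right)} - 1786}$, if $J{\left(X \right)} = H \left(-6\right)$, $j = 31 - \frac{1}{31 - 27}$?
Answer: $\sqrt{-1786 - 6 \sqrt{7}} \approx 42.448 i$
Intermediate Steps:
$H = \sqrt{7} \approx 2.6458$
$j = \frac{123}{4}$ ($j = 31 - \frac{1}{4} = \frac{123}{4} \approx 30.75$)
$J{\left(X \right)} = - 6 \sqrt{7}$ ($J{\left(X \right)} = \sqrt{7} \left(-6\right) = - 6 \sqrt{7}$)
$\sqrt{J{\left(j \right)} - 1786} = \sqrt{- 6 \sqrt{7} - 1786} = \sqrt{-1786 - 6 \sqrt{7}}$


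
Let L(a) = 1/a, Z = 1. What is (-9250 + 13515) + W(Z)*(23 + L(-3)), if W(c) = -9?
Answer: 4061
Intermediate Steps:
L(a) = 1/a
(-9250 + 13515) + W(Z)*(23 + L(-3)) = (-9250 + 13515) - 9*(23 + 1/(-3)) = 4265 - 9*(23 - ⅓) = 4265 - 9*68/3 = 4265 - 204 = 4061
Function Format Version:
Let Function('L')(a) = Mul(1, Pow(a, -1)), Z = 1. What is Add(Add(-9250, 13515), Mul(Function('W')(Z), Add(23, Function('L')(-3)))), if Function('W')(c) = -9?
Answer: 4061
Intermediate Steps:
Function('L')(a) = Pow(a, -1)
Add(Add(-9250, 13515), Mul(Function('W')(Z), Add(23, Function('L')(-3)))) = Add(Add(-9250, 13515), Mul(-9, Add(23, Pow(-3, -1)))) = Add(4265, Mul(-9, Add(23, Rational(-1, 3)))) = Add(4265, Mul(-9, Rational(68, 3))) = Add(4265, -204) = 4061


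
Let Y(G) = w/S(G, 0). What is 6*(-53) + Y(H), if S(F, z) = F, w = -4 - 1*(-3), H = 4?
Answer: -1273/4 ≈ -318.25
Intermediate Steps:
w = -1 (w = -4 + 3 = -1)
Y(G) = -1/G
6*(-53) + Y(H) = 6*(-53) - 1/4 = -318 - 1*¼ = -318 - ¼ = -1273/4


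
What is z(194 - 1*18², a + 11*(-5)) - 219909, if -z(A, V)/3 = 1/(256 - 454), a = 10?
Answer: -14513993/66 ≈ -2.1991e+5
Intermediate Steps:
z(A, V) = 1/66 (z(A, V) = -3/(256 - 454) = -3/(-198) = -3*(-1/198) = 1/66)
z(194 - 1*18², a + 11*(-5)) - 219909 = 1/66 - 219909 = -14513993/66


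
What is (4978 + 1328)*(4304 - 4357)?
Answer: -334218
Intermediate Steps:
(4978 + 1328)*(4304 - 4357) = 6306*(-53) = -334218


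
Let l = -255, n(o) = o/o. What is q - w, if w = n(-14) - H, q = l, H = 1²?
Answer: -255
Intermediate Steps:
n(o) = 1
H = 1
q = -255
w = 0 (w = 1 - 1*1 = 1 - 1 = 0)
q - w = -255 - 1*0 = -255 + 0 = -255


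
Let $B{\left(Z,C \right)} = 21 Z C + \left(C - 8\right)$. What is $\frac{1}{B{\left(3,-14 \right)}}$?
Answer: $- \frac{1}{904} \approx -0.0011062$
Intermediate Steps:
$B{\left(Z,C \right)} = -8 + C + 21 C Z$ ($B{\left(Z,C \right)} = 21 C Z + \left(-8 + C\right) = -8 + C + 21 C Z$)
$\frac{1}{B{\left(3,-14 \right)}} = \frac{1}{-8 - 14 + 21 \left(-14\right) 3} = \frac{1}{-8 - 14 - 882} = \frac{1}{-904} = - \frac{1}{904}$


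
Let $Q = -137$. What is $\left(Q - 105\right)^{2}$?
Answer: $58564$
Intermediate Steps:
$\left(Q - 105\right)^{2} = \left(-137 - 105\right)^{2} = \left(-242\right)^{2} = 58564$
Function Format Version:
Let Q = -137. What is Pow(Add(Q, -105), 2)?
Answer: 58564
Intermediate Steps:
Pow(Add(Q, -105), 2) = Pow(Add(-137, -105), 2) = Pow(-242, 2) = 58564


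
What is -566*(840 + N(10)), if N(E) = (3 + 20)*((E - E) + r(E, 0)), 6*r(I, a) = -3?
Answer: -468931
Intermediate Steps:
r(I, a) = -1/2 (r(I, a) = (1/6)*(-3) = -1/2)
N(E) = -23/2 (N(E) = (3 + 20)*((E - E) - 1/2) = 23*(0 - 1/2) = 23*(-1/2) = -23/2)
-566*(840 + N(10)) = -566*(840 - 23/2) = -566*1657/2 = -468931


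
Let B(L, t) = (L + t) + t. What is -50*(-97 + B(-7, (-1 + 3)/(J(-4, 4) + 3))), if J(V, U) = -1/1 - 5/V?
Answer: 66800/13 ≈ 5138.5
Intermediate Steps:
J(V, U) = -1 - 5/V (J(V, U) = -1*1 - 5/V = -1 - 5/V)
B(L, t) = L + 2*t
-50*(-97 + B(-7, (-1 + 3)/(J(-4, 4) + 3))) = -50*(-97 + (-7 + 2*((-1 + 3)/((-5 - 1*(-4))/(-4) + 3)))) = -50*(-97 + (-7 + 2*(2/(-(-5 + 4)/4 + 3)))) = -50*(-97 + (-7 + 2*(2/(-1/4*(-1) + 3)))) = -50*(-97 + (-7 + 2*(2/(1/4 + 3)))) = -50*(-97 + (-7 + 2*(2/(13/4)))) = -50*(-97 + (-7 + 2*(2*(4/13)))) = -50*(-97 + (-7 + 2*(8/13))) = -50*(-97 + (-7 + 16/13)) = -50*(-97 - 75/13) = -50*(-1336/13) = 66800/13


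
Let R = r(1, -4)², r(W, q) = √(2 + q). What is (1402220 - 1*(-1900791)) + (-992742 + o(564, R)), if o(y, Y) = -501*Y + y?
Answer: 2311835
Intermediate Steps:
R = -2 (R = (√(2 - 4))² = (√(-2))² = (I*√2)² = -2)
o(y, Y) = y - 501*Y
(1402220 - 1*(-1900791)) + (-992742 + o(564, R)) = (1402220 - 1*(-1900791)) + (-992742 + (564 - 501*(-2))) = (1402220 + 1900791) + (-992742 + (564 + 1002)) = 3303011 + (-992742 + 1566) = 3303011 - 991176 = 2311835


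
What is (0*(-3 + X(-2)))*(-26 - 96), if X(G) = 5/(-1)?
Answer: 0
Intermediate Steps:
X(G) = -5 (X(G) = 5*(-1) = -5)
(0*(-3 + X(-2)))*(-26 - 96) = (0*(-3 - 5))*(-26 - 96) = (0*(-8))*(-122) = 0*(-122) = 0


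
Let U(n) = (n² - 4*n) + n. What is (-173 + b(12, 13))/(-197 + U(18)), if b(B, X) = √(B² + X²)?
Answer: -173/73 + √313/73 ≈ -2.1275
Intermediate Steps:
U(n) = n² - 3*n
(-173 + b(12, 13))/(-197 + U(18)) = (-173 + √(12² + 13²))/(-197 + 18*(-3 + 18)) = (-173 + √(144 + 169))/(-197 + 18*15) = (-173 + √313)/(-197 + 270) = (-173 + √313)/73 = (-173 + √313)*(1/73) = -173/73 + √313/73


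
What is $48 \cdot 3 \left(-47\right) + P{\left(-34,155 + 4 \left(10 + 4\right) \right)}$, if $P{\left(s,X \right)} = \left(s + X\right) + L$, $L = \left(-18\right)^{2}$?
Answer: $-6267$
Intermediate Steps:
$L = 324$
$P{\left(s,X \right)} = 324 + X + s$ ($P{\left(s,X \right)} = \left(s + X\right) + 324 = \left(X + s\right) + 324 = 324 + X + s$)
$48 \cdot 3 \left(-47\right) + P{\left(-34,155 + 4 \left(10 + 4\right) \right)} = 48 \cdot 3 \left(-47\right) + \left(324 + \left(155 + 4 \left(10 + 4\right)\right) - 34\right) = 144 \left(-47\right) + \left(324 + \left(155 + 4 \cdot 14\right) - 34\right) = -6768 + \left(324 + \left(155 + 56\right) - 34\right) = -6768 + \left(324 + 211 - 34\right) = -6768 + 501 = -6267$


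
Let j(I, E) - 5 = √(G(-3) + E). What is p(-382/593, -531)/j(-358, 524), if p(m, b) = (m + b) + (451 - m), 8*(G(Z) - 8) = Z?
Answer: 3200/4053 - 160*√8506/4053 ≈ -2.8513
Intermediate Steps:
G(Z) = 8 + Z/8
p(m, b) = 451 + b (p(m, b) = (b + m) + (451 - m) = 451 + b)
j(I, E) = 5 + √(61/8 + E) (j(I, E) = 5 + √((8 + (⅛)*(-3)) + E) = 5 + √((8 - 3/8) + E) = 5 + √(61/8 + E))
p(-382/593, -531)/j(-358, 524) = (451 - 531)/(5 + √(122 + 16*524)/4) = -80/(5 + √(122 + 8384)/4) = -80/(5 + √8506/4)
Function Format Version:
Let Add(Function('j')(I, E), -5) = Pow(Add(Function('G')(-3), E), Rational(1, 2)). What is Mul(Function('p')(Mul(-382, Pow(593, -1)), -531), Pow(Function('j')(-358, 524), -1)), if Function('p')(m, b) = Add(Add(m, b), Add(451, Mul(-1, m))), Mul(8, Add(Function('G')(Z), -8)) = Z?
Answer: Add(Rational(3200, 4053), Mul(Rational(-160, 4053), Pow(8506, Rational(1, 2)))) ≈ -2.8513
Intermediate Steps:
Function('G')(Z) = Add(8, Mul(Rational(1, 8), Z))
Function('p')(m, b) = Add(451, b) (Function('p')(m, b) = Add(Add(b, m), Add(451, Mul(-1, m))) = Add(451, b))
Function('j')(I, E) = Add(5, Pow(Add(Rational(61, 8), E), Rational(1, 2))) (Function('j')(I, E) = Add(5, Pow(Add(Add(8, Mul(Rational(1, 8), -3)), E), Rational(1, 2))) = Add(5, Pow(Add(Add(8, Rational(-3, 8)), E), Rational(1, 2))) = Add(5, Pow(Add(Rational(61, 8), E), Rational(1, 2))))
Mul(Function('p')(Mul(-382, Pow(593, -1)), -531), Pow(Function('j')(-358, 524), -1)) = Mul(Add(451, -531), Pow(Add(5, Mul(Rational(1, 4), Pow(Add(122, Mul(16, 524)), Rational(1, 2)))), -1)) = Mul(-80, Pow(Add(5, Mul(Rational(1, 4), Pow(Add(122, 8384), Rational(1, 2)))), -1)) = Mul(-80, Pow(Add(5, Mul(Rational(1, 4), Pow(8506, Rational(1, 2)))), -1))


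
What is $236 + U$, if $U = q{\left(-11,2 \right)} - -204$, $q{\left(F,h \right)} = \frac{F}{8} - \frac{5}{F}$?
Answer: $\frac{38639}{88} \approx 439.08$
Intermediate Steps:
$q{\left(F,h \right)} = - \frac{5}{F} + \frac{F}{8}$ ($q{\left(F,h \right)} = F \frac{1}{8} - \frac{5}{F} = \frac{F}{8} - \frac{5}{F} = - \frac{5}{F} + \frac{F}{8}$)
$U = \frac{17871}{88}$ ($U = \left(- \frac{5}{-11} + \frac{1}{8} \left(-11\right)\right) - -204 = \left(\left(-5\right) \left(- \frac{1}{11}\right) - \frac{11}{8}\right) + 204 = \left(\frac{5}{11} - \frac{11}{8}\right) + 204 = - \frac{81}{88} + 204 = \frac{17871}{88} \approx 203.08$)
$236 + U = 236 + \frac{17871}{88} = \frac{38639}{88}$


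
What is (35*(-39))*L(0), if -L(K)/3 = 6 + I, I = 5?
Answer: 45045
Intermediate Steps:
L(K) = -33 (L(K) = -3*(6 + 5) = -3*11 = -33)
(35*(-39))*L(0) = (35*(-39))*(-33) = -1365*(-33) = 45045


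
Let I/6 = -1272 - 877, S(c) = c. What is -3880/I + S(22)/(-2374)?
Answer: 2231863/7652589 ≈ 0.29165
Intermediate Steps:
I = -12894 (I = 6*(-1272 - 877) = 6*(-2149) = -12894)
-3880/I + S(22)/(-2374) = -3880/(-12894) + 22/(-2374) = -3880*(-1/12894) + 22*(-1/2374) = 1940/6447 - 11/1187 = 2231863/7652589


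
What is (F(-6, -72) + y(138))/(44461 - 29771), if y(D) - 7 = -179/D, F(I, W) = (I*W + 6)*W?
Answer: -4351181/2027220 ≈ -2.1464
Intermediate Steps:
F(I, W) = W*(6 + I*W) (F(I, W) = (6 + I*W)*W = W*(6 + I*W))
y(D) = 7 - 179/D
(F(-6, -72) + y(138))/(44461 - 29771) = (-72*(6 - 6*(-72)) + (7 - 179/138))/(44461 - 29771) = (-72*(6 + 432) + (7 - 179*1/138))/14690 = (-72*438 + (7 - 179/138))*(1/14690) = (-31536 + 787/138)*(1/14690) = -4351181/138*1/14690 = -4351181/2027220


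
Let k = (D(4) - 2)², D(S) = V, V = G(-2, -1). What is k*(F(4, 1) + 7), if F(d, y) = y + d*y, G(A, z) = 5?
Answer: 108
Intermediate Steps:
V = 5
D(S) = 5
k = 9 (k = (5 - 2)² = 3² = 9)
k*(F(4, 1) + 7) = 9*(1*(1 + 4) + 7) = 9*(1*5 + 7) = 9*(5 + 7) = 9*12 = 108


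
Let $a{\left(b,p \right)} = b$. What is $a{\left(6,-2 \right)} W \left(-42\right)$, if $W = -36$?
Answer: $9072$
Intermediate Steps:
$a{\left(6,-2 \right)} W \left(-42\right) = 6 \left(-36\right) \left(-42\right) = \left(-216\right) \left(-42\right) = 9072$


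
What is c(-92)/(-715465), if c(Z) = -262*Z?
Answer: -24104/715465 ≈ -0.033690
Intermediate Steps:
c(-92)/(-715465) = -262*(-92)/(-715465) = 24104*(-1/715465) = -24104/715465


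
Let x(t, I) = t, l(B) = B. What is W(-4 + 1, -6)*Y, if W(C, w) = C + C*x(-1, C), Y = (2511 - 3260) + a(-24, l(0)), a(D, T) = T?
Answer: 0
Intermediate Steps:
Y = -749 (Y = (2511 - 3260) + 0 = -749 + 0 = -749)
W(C, w) = 0 (W(C, w) = C + C*(-1) = C - C = 0)
W(-4 + 1, -6)*Y = 0*(-749) = 0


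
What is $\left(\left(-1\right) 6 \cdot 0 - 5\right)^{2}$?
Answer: $25$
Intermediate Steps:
$\left(\left(-1\right) 6 \cdot 0 - 5\right)^{2} = \left(\left(-6\right) 0 - 5\right)^{2} = \left(0 - 5\right)^{2} = \left(-5\right)^{2} = 25$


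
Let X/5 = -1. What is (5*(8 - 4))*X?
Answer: -100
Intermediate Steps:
X = -5 (X = 5*(-1) = -5)
(5*(8 - 4))*X = (5*(8 - 4))*(-5) = (5*4)*(-5) = 20*(-5) = -100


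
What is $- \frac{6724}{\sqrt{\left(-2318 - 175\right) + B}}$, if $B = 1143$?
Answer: $\frac{3362 i \sqrt{6}}{45} \approx 183.0 i$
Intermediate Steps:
$- \frac{6724}{\sqrt{\left(-2318 - 175\right) + B}} = - \frac{6724}{\sqrt{\left(-2318 - 175\right) + 1143}} = - \frac{6724}{\sqrt{-2493 + 1143}} = - \frac{6724}{\sqrt{-1350}} = - \frac{6724}{15 i \sqrt{6}} = - 6724 \left(- \frac{i \sqrt{6}}{90}\right) = \frac{3362 i \sqrt{6}}{45}$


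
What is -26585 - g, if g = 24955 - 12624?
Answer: -38916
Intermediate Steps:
g = 12331
-26585 - g = -26585 - 1*12331 = -26585 - 12331 = -38916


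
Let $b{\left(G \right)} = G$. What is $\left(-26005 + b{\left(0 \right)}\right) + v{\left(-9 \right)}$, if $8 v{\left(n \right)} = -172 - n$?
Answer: $- \frac{208203}{8} \approx -26025.0$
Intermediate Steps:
$v{\left(n \right)} = - \frac{43}{2} - \frac{n}{8}$ ($v{\left(n \right)} = \frac{-172 - n}{8} = - \frac{43}{2} - \frac{n}{8}$)
$\left(-26005 + b{\left(0 \right)}\right) + v{\left(-9 \right)} = \left(-26005 + 0\right) - \frac{163}{8} = -26005 + \left(- \frac{43}{2} + \frac{9}{8}\right) = -26005 - \frac{163}{8} = - \frac{208203}{8}$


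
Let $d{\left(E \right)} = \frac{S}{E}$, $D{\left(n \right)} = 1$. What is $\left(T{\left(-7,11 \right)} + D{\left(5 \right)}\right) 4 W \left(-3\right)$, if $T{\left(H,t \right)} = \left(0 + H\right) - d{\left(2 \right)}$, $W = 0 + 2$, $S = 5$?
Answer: $204$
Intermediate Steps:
$W = 2$
$d{\left(E \right)} = \frac{5}{E}$
$T{\left(H,t \right)} = - \frac{5}{2} + H$ ($T{\left(H,t \right)} = \left(0 + H\right) - \frac{5}{2} = H - 5 \cdot \frac{1}{2} = H - \frac{5}{2} = - \frac{5}{2} + H$)
$\left(T{\left(-7,11 \right)} + D{\left(5 \right)}\right) 4 W \left(-3\right) = \left(\left(- \frac{5}{2} - 7\right) + 1\right) 4 \cdot 2 \left(-3\right) = \left(- \frac{19}{2} + 1\right) 8 \left(-3\right) = \left(- \frac{17}{2}\right) \left(-24\right) = 204$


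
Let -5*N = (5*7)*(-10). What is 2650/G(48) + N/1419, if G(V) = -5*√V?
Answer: 70/1419 - 265*√3/6 ≈ -76.450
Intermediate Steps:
N = 70 (N = -5*7*(-10)/5 = -7*(-10) = -⅕*(-350) = 70)
2650/G(48) + N/1419 = 2650/((-20*√3)) + 70/1419 = 2650*(-√3/60) + 70/1419 = -265*√3/6 + 70/1419 = 70/1419 - 265*√3/6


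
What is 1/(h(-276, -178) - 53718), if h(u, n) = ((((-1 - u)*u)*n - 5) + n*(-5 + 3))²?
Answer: 1/182534988269883 ≈ 5.4784e-15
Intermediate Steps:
h(u, n) = (-5 - 2*n + n*u*(-1 - u))² (h(u, n) = (((u*(-1 - u))*n - 5) + n*(-2))² = ((n*u*(-1 - u) - 5) - 2*n)² = ((-5 + n*u*(-1 - u)) - 2*n)² = (-5 - 2*n + n*u*(-1 - u))²)
1/(h(-276, -178) - 53718) = 1/((5 + 2*(-178) - 178*(-276) - 178*(-276)²)² - 53718) = 1/((5 - 356 + 49128 - 178*76176)² - 53718) = 1/((5 - 356 + 49128 - 13559328)² - 53718) = 1/((-13510551)² - 53718) = 1/(182534988323601 - 53718) = 1/182534988269883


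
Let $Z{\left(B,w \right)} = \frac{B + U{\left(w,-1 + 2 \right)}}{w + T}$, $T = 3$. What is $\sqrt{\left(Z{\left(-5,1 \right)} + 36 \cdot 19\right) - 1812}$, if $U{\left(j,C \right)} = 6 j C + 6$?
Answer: $\frac{i \sqrt{4505}}{2} \approx 33.56 i$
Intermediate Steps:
$U{\left(j,C \right)} = 6 + 6 C j$ ($U{\left(j,C \right)} = 6 C j + 6 = 6 + 6 C j$)
$Z{\left(B,w \right)} = \frac{6 + B + 6 w}{3 + w}$ ($Z{\left(B,w \right)} = \frac{B + \left(6 + 6 \left(-1 + 2\right) w\right)}{w + 3} = \frac{B + \left(6 + 6 \cdot 1 w\right)}{3 + w} = \frac{B + \left(6 + 6 w\right)}{3 + w} = \frac{6 + B + 6 w}{3 + w}$)
$\sqrt{\left(Z{\left(-5,1 \right)} + 36 \cdot 19\right) - 1812} = \sqrt{\left(\frac{6 - 5 + 6 \cdot 1}{3 + 1} + 36 \cdot 19\right) - 1812} = \sqrt{\left(\frac{6 - 5 + 6}{4} + 684\right) - 1812} = \sqrt{\left(\frac{1}{4} \cdot 7 + 684\right) - 1812} = \sqrt{\left(\frac{7}{4} + 684\right) - 1812} = \sqrt{\frac{2743}{4} - 1812} = \sqrt{- \frac{4505}{4}} = \frac{i \sqrt{4505}}{2}$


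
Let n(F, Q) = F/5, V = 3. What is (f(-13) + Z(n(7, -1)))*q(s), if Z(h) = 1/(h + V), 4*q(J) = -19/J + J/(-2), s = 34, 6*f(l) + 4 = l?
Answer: 8557/748 ≈ 11.440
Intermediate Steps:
f(l) = -2/3 + l/6
n(F, Q) = F/5 (n(F, Q) = F*(1/5) = F/5)
q(J) = -19/(4*J) - J/8 (q(J) = (-19/J + J/(-2))/4 = (-19/J + J*(-1/2))/4 = (-19/J - J/2)/4 = -19/(4*J) - J/8)
Z(h) = 1/(3 + h) (Z(h) = 1/(h + 3) = 1/(3 + h))
(f(-13) + Z(n(7, -1)))*q(s) = ((-2/3 + (1/6)*(-13)) + 1/(3 + (1/5)*7))*((1/8)*(-38 - 1*34**2)/34) = ((-2/3 - 13/6) + 1/(3 + 7/5))*((1/8)*(1/34)*(-38 - 1*1156)) = (-17/6 + 1/(22/5))*((1/8)*(1/34)*(-38 - 1156)) = (-17/6 + 5/22)*((1/8)*(1/34)*(-1194)) = -86/33*(-597/136) = 8557/748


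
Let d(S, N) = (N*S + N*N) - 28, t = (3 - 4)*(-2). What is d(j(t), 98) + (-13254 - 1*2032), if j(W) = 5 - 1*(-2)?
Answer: -5024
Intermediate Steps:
t = 2 (t = -1*(-2) = 2)
j(W) = 7 (j(W) = 5 + 2 = 7)
d(S, N) = -28 + N² + N*S (d(S, N) = (N*S + N²) - 28 = (N² + N*S) - 28 = -28 + N² + N*S)
d(j(t), 98) + (-13254 - 1*2032) = (-28 + 98² + 98*7) + (-13254 - 1*2032) = (-28 + 9604 + 686) + (-13254 - 2032) = 10262 - 15286 = -5024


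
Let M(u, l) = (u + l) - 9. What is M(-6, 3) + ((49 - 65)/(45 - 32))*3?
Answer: -204/13 ≈ -15.692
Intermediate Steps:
M(u, l) = -9 + l + u (M(u, l) = (l + u) - 9 = -9 + l + u)
M(-6, 3) + ((49 - 65)/(45 - 32))*3 = (-9 + 3 - 6) + ((49 - 65)/(45 - 32))*3 = -12 - 16/13*3 = -12 - 48/13 = -204/13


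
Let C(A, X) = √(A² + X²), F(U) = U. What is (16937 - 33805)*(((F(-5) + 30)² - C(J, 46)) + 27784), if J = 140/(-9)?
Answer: -479203012 + 33736*√47749/9 ≈ -4.7838e+8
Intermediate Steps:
J = -140/9 (J = 140*(-⅑) = -140/9 ≈ -15.556)
(16937 - 33805)*(((F(-5) + 30)² - C(J, 46)) + 27784) = (16937 - 33805)*(((-5 + 30)² - √((-140/9)² + 46²)) + 27784) = -16868*((25² - √(19600/81 + 2116)) + 27784) = -16868*((625 - √(190996/81)) + 27784) = -16868*((625 - 2*√47749/9) + 27784) = -16868*(28409 - 2*√47749/9) = -479203012 + 33736*√47749/9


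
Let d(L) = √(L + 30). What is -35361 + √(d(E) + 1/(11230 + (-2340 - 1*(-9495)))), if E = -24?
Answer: -35361 + √(18385 + 338008225*√6)/18385 ≈ -35359.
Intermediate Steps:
d(L) = √(30 + L)
-35361 + √(d(E) + 1/(11230 + (-2340 - 1*(-9495)))) = -35361 + √(√(30 - 24) + 1/(11230 + (-2340 - 1*(-9495)))) = -35361 + √(√6 + 1/(11230 + (-2340 + 9495))) = -35361 + √(√6 + 1/(11230 + 7155)) = -35361 + √(√6 + 1/18385) = -35361 + √(1/18385 + √6)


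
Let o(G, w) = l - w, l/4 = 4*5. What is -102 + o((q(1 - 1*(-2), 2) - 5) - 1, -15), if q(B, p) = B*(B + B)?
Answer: -7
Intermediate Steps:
l = 80 (l = 4*(4*5) = 4*20 = 80)
q(B, p) = 2*B² (q(B, p) = B*(2*B) = 2*B²)
o(G, w) = 80 - w
-102 + o((q(1 - 1*(-2), 2) - 5) - 1, -15) = -102 + (80 - 1*(-15)) = -102 + (80 + 15) = -102 + 95 = -7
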